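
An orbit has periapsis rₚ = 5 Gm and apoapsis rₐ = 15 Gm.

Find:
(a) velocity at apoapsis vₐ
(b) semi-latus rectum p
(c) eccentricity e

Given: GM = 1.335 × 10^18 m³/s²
rₚ = 5 Gm = 5 × 10^9 m
rₐ = 15 Gm = 1.5 × 10^10 m
GM = 1.335 × 10^18 m³/s²
a = (rₚ + rₐ)/2 = 1 × 10^10 m
e = (rₐ − rₚ)/(rₐ + rₚ) = (1 × 10^10) / (2 × 10^10) = 0.5
(a) vₐ² = GM (2/rₐ − 1/a) = 1.335 × 10^18 × (1.33333 × 10^-10 − 1 × 10^-10) = 4.45 × 10^7 m²/s²;  vₐ = 6670.83 m/s ≈ 6.671 km/s
(b) 1 − e² = 0.75;  p = a(1 − e²) = 1 × 10^10 × 0.75 = 7.5 × 10^9 m ≈ 7.5 Gm
(c) e = 0.5 ≈ 0.5

Final answer:
(a) velocity at apoapsis vₐ = 6.671 km/s
(b) semi-latus rectum p = 7.5 Gm
(c) eccentricity e = 0.5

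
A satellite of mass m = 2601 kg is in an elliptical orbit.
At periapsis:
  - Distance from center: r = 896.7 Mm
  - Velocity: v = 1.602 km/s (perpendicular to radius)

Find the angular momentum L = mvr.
r = 896.7 Mm = 8.967 × 10^8 m
v = 1.602 km/s = 1602 m/s
vr = 1602 × 8.967 × 10^8 = 1.43651 × 10^12 m²/s
L = m × vr = 2601 × 1.43651 × 10^12 = 3.73637 × 10^15 kg·m²/s ≈ 3.736 × 10^15 kg·m²/s

Final answer: L = 3.736 × 10^15 kg·m²/s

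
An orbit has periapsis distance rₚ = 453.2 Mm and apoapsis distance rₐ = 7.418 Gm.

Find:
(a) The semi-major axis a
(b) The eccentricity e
rₚ = 453.2 Mm = 4.532 × 10^8 m
rₐ = 7.418 Gm = 7.418 × 10^9 m
(a) a = (rₚ + rₐ)/2 = 3.9356 × 10^9 m ≈ 3.936 Gm
(b) e = (rₐ − rₚ)/(rₐ + rₚ) = (6.9648 × 10^9) / (7.8712 × 10^9) = 0.884846

Final answer:
(a) a = 3.936 Gm
(b) e = 0.8848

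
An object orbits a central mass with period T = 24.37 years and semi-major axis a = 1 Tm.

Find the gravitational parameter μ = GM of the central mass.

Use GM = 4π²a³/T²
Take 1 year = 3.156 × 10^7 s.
T = 24.37 years = 7.69117 × 10^8 s
a = 1 Tm = 1 × 10^12 m
a³ = 1 × 10^36 m³
T² = 5.91541 × 10^17 s²
GM = 4π² × (1 × 10^36) / (5.91541 × 10^17) = 6.67382 × 10^19 m³/s²
GM ≈ 6.674 × 10^19 m³/s²

Final answer: GM = 6.674 × 10^19 m³/s²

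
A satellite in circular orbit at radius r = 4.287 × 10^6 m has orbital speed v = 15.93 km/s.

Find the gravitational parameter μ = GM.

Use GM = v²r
r = 4.287 × 10^6 m
v = 15.93 km/s = 15930 m/s
v² = 2.53765 × 10^8 m²/s²
GM = v²r = 2.53765 × 10^8 × 4.287 × 10^6 = 1.08789 × 10^15 m³/s²
GM ≈ 1.088 × 10^15 m³/s²

Final answer: GM = 1.088 × 10^15 m³/s²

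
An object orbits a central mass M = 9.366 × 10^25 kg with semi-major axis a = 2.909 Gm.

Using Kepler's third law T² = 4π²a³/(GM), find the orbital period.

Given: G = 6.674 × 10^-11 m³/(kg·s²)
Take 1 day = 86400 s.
M = 9.366 × 10^25 kg
GM = G × M = 6.674 × 10^-11 × 9.366 × 10^25 = 6.25087 × 10^15 m³/s²
a = 2.909 Gm = 2.909 × 10^9 m
a³ = 2.46168 × 10^28 m³
T = 2π √(a³/GM) = 2π √((2.46168 × 10^28) / (6.25087 × 10^15)) = 2π × 1.98447 × 10^6 s
T = 1.24688 × 10^7 s ≈ 144.3 days

Final answer: 144.3 days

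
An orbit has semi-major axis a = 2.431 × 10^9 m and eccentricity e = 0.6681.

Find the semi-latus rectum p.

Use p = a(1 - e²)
a = 2.431 × 10^9 m
e = 0.6681,  e² = 0.446358,  1 − e² = 0.553642
p = a(1 − e²) = 2.431 × 10^9 m × 0.553642 = 1.3459 × 10^9 m ≈ 1.346 × 10^9 m

Final answer: p = 1.346 × 10^9 m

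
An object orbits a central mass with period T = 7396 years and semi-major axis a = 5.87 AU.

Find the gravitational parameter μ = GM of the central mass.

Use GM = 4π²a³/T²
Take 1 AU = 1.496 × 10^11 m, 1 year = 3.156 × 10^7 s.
T = 7396 years = 2.33418 × 10^11 s
a = 5.87 AU = 8.78152 × 10^11 m
a³ = 6.77188 × 10^35 m³
T² = 5.44839 × 10^22 s²
GM = 4π² × (6.77188 × 10^35) / (5.44839 × 10^22) = 4.90683 × 10^14 m³/s²
GM ≈ 4.907 × 10^14 m³/s²

Final answer: GM = 4.907 × 10^14 m³/s²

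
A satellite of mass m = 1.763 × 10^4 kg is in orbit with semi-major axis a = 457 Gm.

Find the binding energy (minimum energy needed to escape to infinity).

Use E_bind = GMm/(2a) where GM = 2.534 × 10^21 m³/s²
a = 457 Gm = 4.57 × 10^11 m
GM = 2.534 × 10^21 m³/s²
m = 1.763 × 10^4 kg
GMm = 2.534 × 10^21 × 17630 = 4.46744 × 10^25 m³·kg/s²
2a = 9.14 × 10^11 m
E_bind = GMm/(2a) = 4.88779 × 10^13 J ≈ 48.88 TJ

Final answer: 48.88 TJ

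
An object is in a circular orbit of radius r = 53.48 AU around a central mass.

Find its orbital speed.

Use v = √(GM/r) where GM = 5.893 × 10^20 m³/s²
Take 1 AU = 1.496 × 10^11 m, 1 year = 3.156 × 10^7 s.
r = 53.48 AU = 8.00061 × 10^12 m
GM = 5.893 × 10^20 m³/s²
GM/r = (5.893 × 10^20) / (8.00061 × 10^12) = 7.36569 × 10^7 m²/s²
v = √(GM/r) = 8582.36 m/s ≈ 1.811 AU/year

Final answer: 1.811 AU/year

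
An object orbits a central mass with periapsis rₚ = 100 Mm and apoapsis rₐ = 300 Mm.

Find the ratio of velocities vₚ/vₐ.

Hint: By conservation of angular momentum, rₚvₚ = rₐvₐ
rₚ = 100 Mm = 1 × 10^8 m
rₐ = 300 Mm = 3 × 10^8 m
rₚvₚ = rₐvₐ  ⇒  vₚ/vₐ = rₐ/rₚ
vₚ/vₐ = (3 × 10^8) / (1 × 10^8) = 3

Final answer: vₚ/vₐ = 3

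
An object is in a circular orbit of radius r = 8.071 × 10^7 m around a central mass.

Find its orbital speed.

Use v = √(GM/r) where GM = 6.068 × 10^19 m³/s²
r = 8.071 × 10^7 m
GM = 6.068 × 10^19 m³/s²
GM/r = (6.068 × 10^19) / (8.071 × 10^7) = 7.51828 × 10^11 m²/s²
v = √(GM/r) = 867080 m/s ≈ 867.1 km/s

Final answer: 867.1 km/s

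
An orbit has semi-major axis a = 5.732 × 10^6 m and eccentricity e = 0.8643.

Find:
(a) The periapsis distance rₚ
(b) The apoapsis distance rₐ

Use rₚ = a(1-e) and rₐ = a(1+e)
a = 5.732 × 10^6 m
e = 0.8643:  1 − e = 0.1357,  1 + e = 1.8643
(a) rₚ = a(1 − e) = 5.732 × 10^6 m × 0.1357 = 777832 m ≈ 7.778 × 10^5 m
(b) rₐ = a(1 + e) = 5.732 × 10^6 m × 1.8643 = 1.06862 × 10^7 m ≈ 1.069 × 10^7 m

Final answer:
(a) rₚ = 7.778 × 10^5 m
(b) rₐ = 1.069 × 10^7 m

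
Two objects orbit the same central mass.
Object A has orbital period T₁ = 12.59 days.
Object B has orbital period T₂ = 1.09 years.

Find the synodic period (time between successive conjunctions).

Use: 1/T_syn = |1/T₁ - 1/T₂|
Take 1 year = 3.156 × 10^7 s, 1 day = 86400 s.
T₁ = 12.59 days = 1.08778 × 10^6 s
T₂ = 1.09 years = 3.44004 × 10^7 s
1/T₁ = 9.19307 × 10^-7 s⁻¹
1/T₂ = 2.90694 × 10^-8 s⁻¹
|1/T₁ − 1/T₂| = 8.90237 × 10^-7 s⁻¹
T_syn = 1 / |1/T₁ − 1/T₂| = 1.1233 × 10^6 s ≈ 13 days

Final answer: T_syn = 13 days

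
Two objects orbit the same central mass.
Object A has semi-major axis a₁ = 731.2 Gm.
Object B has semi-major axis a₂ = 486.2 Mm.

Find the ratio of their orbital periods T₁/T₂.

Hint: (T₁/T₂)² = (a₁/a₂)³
a₁ = 731.2 Gm = 7.312 × 10^11 m
a₂ = 486.2 Mm = 4.862 × 10^8 m
a₁/a₂ = 1503.91
T₁/T₂ = (a₁/a₂)^(3/2) = (1503.91)^1.5 = 58321.9

Final answer: T₁/T₂ = 5.832 × 10^4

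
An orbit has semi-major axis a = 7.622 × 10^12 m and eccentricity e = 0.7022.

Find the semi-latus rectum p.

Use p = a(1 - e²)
a = 7.622 × 10^12 m
e = 0.7022,  e² = 0.493085,  1 − e² = 0.506915
p = a(1 − e²) = 7.622 × 10^12 m × 0.506915 = 3.86371 × 10^12 m ≈ 3.864 × 10^12 m

Final answer: p = 3.864 × 10^12 m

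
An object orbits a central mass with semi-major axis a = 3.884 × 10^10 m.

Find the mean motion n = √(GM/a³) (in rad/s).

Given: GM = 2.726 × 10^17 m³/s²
a = 3.884 × 10^10 m
GM = 2.726 × 10^17 m³/s²
a³ = 5.85919 × 10^31 m³
GM/a³ = (2.726 × 10^17) / (5.85919 × 10^31) = 4.65252 × 10^-15 s⁻²
n = √(GM/a³) = 6.82094 × 10^-8 rad/s ≈ 6.821 × 10^-8 rad/s

Final answer: n = 6.821 × 10^-8 rad/s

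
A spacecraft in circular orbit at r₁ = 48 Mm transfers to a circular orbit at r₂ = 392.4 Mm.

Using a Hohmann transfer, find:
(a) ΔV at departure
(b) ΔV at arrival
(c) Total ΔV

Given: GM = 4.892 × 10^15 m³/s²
r₁ = 48 Mm = 4.8 × 10^7 m
r₂ = 392.4 Mm = 3.924 × 10^8 m
GM = 4.892 × 10^15 m³/s²
Transfer ellipse: a_t = (r₁ + r₂)/2 = 2.202 × 10^8 m
Circular speed at r₁: v₁ = √(GM/r₁) = 10095.4 m/s
Transfer speed at r₁ (periapsis): v₁ₜ = √(GM(2/r₁ − 1/a_t)) = 13476.5 m/s
(a) ΔV₁ = v₁ₜ − v₁ = 3381.16 m/s ≈ 3.381 km/s
Circular speed at r₂: v₂ = √(GM/r₂) = 3530.85 m/s
Transfer speed at r₂ (apoapsis): v₂ₜ = √(GM(2/r₂ − 1/a_t)) = 1648.51 m/s
(b) ΔV₂ = v₂ − v₂ₜ = 1882.34 m/s ≈ 1.882 km/s
(c) ΔV_total = ΔV₁ + ΔV₂ = 5263.5 m/s ≈ 5.264 km/s

Final answer:
(a) ΔV₁ = 3.381 km/s
(b) ΔV₂ = 1.882 km/s
(c) ΔV_total = 5.264 km/s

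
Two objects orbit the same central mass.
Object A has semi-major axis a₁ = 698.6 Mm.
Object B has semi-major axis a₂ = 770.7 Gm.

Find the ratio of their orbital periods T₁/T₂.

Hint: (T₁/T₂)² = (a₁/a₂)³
a₁ = 698.6 Mm = 6.986 × 10^8 m
a₂ = 770.7 Gm = 7.707 × 10^11 m
a₁/a₂ = 0.000906449
T₁/T₂ = (a₁/a₂)^(3/2) = (0.000906449)^1.5 = 2.72907 × 10^-5

Final answer: T₁/T₂ = 2.729 × 10^-5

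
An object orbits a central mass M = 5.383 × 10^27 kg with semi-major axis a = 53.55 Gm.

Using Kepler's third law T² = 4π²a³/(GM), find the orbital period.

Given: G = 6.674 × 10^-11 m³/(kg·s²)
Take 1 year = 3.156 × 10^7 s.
M = 5.383 × 10^27 kg
GM = G × M = 6.674 × 10^-11 × 5.383 × 10^27 = 3.59261 × 10^17 m³/s²
a = 53.55 Gm = 5.355 × 10^10 m
a³ = 1.5356 × 10^32 m³
T = 2π √(a³/GM) = 2π √((1.5356 × 10^32) / (3.59261 × 10^17)) = 2π × 2.06744 × 10^7 s
T = 1.29901 × 10^8 s ≈ 4.116 years

Final answer: 4.116 years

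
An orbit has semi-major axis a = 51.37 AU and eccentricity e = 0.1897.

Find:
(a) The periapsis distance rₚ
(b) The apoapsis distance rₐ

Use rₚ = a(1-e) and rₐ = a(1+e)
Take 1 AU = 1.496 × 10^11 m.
a = 51.37 AU = 7.68495 × 10^12 m
e = 0.1897:  1 − e = 0.8103,  1 + e = 1.1897
(a) rₚ = a(1 − e) = 7.68495 × 10^12 m × 0.8103 = 6.22712 × 10^12 m ≈ 41.63 AU
(b) rₐ = a(1 + e) = 7.68495 × 10^12 m × 1.1897 = 9.14279 × 10^12 m ≈ 61.11 AU

Final answer:
(a) rₚ = 41.63 AU
(b) rₐ = 61.11 AU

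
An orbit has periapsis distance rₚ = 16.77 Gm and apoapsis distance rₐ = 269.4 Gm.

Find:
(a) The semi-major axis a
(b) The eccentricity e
rₚ = 16.77 Gm = 1.677 × 10^10 m
rₐ = 269.4 Gm = 2.694 × 10^11 m
(a) a = (rₚ + rₐ)/2 = 1.43085 × 10^11 m ≈ 143.1 Gm
(b) e = (rₐ − rₚ)/(rₐ + rₚ) = (2.5263 × 10^11) / (2.8617 × 10^11) = 0.882797

Final answer:
(a) a = 143.1 Gm
(b) e = 0.8828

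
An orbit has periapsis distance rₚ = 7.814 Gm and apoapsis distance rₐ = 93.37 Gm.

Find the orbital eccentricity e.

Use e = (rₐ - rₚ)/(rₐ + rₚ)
rₚ = 7.814 Gm = 7.814 × 10^9 m
rₐ = 93.37 Gm = 9.337 × 10^10 m
rₐ − rₚ = 8.5556 × 10^10 m
rₐ + rₚ = 1.01184 × 10^11 m
e = (rₐ − rₚ)/(rₐ + rₚ) = 0.845549

Final answer: e = 0.8455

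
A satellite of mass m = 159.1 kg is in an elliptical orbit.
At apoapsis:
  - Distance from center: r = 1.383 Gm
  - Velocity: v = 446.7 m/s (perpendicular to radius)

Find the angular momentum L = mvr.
r = 1.383 Gm = 1.383 × 10^9 m
v = 446.7 m/s
vr = 446.7 × 1.383 × 10^9 = 6.17786 × 10^11 m²/s
L = m × vr = 159.1 × 6.17786 × 10^11 = 9.82898 × 10^13 kg·m²/s ≈ 9.829 × 10^13 kg·m²/s

Final answer: L = 9.829 × 10^13 kg·m²/s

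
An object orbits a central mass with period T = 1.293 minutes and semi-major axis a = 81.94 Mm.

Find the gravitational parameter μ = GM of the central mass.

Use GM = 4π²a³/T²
T = 1.293 minutes = 77.58 s
a = 81.94 Mm = 8.194 × 10^7 m
a³ = 5.50159 × 10^23 m³
T² = 6018.66 s²
GM = 4π² × (5.50159 × 10^23) / 6018.66 = 3.60868 × 10^21 m³/s²
GM ≈ 3.609 × 10^21 m³/s²

Final answer: GM = 3.609 × 10^21 m³/s²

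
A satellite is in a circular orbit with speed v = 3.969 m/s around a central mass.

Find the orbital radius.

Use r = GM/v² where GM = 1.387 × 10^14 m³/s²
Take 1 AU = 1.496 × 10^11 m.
v = 3.969 m/s
GM = 1.387 × 10^14 m³/s²
v² = 15.753 m²/s²
r = GM/v² = (1.387 × 10^14) / 15.753 = 8.80469 × 10^12 m ≈ 58.85 AU

Final answer: 58.85 AU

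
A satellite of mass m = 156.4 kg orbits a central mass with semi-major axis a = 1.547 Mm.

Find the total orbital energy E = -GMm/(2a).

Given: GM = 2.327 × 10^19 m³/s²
a = 1.547 Mm = 1.547 × 10^6 m
GM = 2.327 × 10^19 m³/s²
2a = 3.094 × 10^6 m
GMm = 2.327 × 10^19 × 156.4 = 3.63943 × 10^21 m³·kg/s²
E = −GMm/(2a) = -1.17629 × 10^15 J ≈ -1.176 PJ

Final answer: -1.176 PJ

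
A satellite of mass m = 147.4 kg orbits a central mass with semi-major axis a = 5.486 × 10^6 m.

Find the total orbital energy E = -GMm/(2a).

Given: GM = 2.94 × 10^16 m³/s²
a = 5.486 × 10^6 m
GM = 2.94 × 10^16 m³/s²
2a = 1.0972 × 10^7 m
GMm = 2.94 × 10^16 × 147.4 = 4.33356 × 10^18 m³·kg/s²
E = −GMm/(2a) = -3.94965 × 10^11 J ≈ -395 GJ

Final answer: -395 GJ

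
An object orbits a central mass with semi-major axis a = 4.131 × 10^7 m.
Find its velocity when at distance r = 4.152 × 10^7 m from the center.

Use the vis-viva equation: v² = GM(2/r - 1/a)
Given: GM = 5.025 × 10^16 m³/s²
a = 4.131 × 10^7 m
r = 4.152 × 10^7 m
GM = 5.025 × 10^16 m³/s²
2/r − 1/a = 4.81696 × 10^-8 − 2.42072 × 10^-8 = 2.39623 × 10^-8 m⁻¹
v² = GM (2/r − 1/a) = 1.20411 × 10^9 m²/s²
v = 34700.3 m/s ≈ 34.7 km/s

Final answer: 34.7 km/s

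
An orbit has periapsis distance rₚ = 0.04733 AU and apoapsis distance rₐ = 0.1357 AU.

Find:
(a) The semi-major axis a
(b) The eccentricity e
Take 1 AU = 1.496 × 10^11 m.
rₚ = 0.04733 AU = 7.08057 × 10^9 m
rₐ = 0.1357 AU = 2.03007 × 10^10 m
(a) a = (rₚ + rₐ)/2 = 1.36906 × 10^10 m ≈ 0.09151 AU
(b) e = (rₐ − rₚ)/(rₐ + rₚ) = (1.32202 × 10^10) / (2.73813 × 10^10) = 0.482817

Final answer:
(a) a = 0.09151 AU
(b) e = 0.4828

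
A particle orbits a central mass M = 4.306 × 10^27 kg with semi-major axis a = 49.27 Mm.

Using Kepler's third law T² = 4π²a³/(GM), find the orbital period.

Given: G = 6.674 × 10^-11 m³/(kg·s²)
M = 4.306 × 10^27 kg
GM = G × M = 6.674 × 10^-11 × 4.306 × 10^27 = 2.87382 × 10^17 m³/s²
a = 49.27 Mm = 4.927 × 10^7 m
a³ = 1.19605 × 10^23 m³
T = 2π √(a³/GM) = 2π √((1.19605 × 10^23) / (2.87382 × 10^17)) = 2π × 645.125 s
T = 4053.44 s ≈ 1.126 hours

Final answer: 1.126 hours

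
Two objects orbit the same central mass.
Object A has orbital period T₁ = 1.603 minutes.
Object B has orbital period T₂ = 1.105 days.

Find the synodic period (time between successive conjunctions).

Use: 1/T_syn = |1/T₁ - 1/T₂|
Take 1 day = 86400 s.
T₁ = 1.603 minutes = 96.18 s
T₂ = 1.105 days = 95472 s
1/T₁ = 0.0103972 s⁻¹
1/T₂ = 1.04743 × 10^-5 s⁻¹
|1/T₁ − 1/T₂| = 0.0103867 s⁻¹
T_syn = 1 / |1/T₁ − 1/T₂| = 96.277 s ≈ 1.605 minutes

Final answer: T_syn = 1.605 minutes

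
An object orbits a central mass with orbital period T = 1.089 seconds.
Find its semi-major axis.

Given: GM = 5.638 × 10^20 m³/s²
T = 1.089 seconds
GM = 5.638 × 10^20 m³/s²
Kepler's third law: a³ = GM T² / (4π²)
T² = 1.18592 s²
a³ = (5.638 × 10^20) × 1.18592 / (4π²) = 1.69364 × 10^19 m³
a = (a³)^(1/3) = 2.56807 × 10^6 m ≈ 2.568 × 10^6 m

Final answer: 2.568 × 10^6 m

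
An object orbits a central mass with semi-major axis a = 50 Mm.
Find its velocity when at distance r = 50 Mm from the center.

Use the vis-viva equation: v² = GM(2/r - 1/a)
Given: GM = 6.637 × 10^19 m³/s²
a = 50 Mm = 5 × 10^7 m
r = 50 Mm = 5 × 10^7 m
GM = 6.637 × 10^19 m³/s²
2/r − 1/a = 4 × 10^-8 − 2 × 10^-8 = 2 × 10^-8 m⁻¹
v² = GM (2/r − 1/a) = 1.3274 × 10^12 m²/s²
v = 1.15213 × 10^6 m/s ≈ 1152 km/s

Final answer: 1152 km/s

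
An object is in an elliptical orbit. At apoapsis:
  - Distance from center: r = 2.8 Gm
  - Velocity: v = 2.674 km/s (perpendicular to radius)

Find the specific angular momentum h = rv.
r = 2.8 Gm = 2.8 × 10^9 m
v = 2.674 km/s = 2674 m/s
h = rv = 2.8 × 10^9 × 2674 = 7.4872 × 10^12 m²/s ≈ 7.487 × 10^12 m²/s

Final answer: h = 7.487 × 10^12 m²/s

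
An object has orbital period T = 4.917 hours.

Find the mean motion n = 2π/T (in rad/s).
T = 4.917 hours = 17701.2 s
n = 2π / 17701.2 s = 0.000354958 rad/s ≈ 0.000355 rad/s

Final answer: n = 0.000355 rad/s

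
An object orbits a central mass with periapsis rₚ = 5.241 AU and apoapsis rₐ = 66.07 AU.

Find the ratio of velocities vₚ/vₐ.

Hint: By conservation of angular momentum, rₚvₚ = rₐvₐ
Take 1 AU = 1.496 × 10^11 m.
rₚ = 5.241 AU = 7.84054 × 10^11 m
rₐ = 66.07 AU = 9.88407 × 10^12 m
rₚvₚ = rₐvₐ  ⇒  vₚ/vₐ = rₐ/rₚ
vₚ/vₐ = (9.88407 × 10^12) / (7.84054 × 10^11) = 12.6064

Final answer: vₚ/vₐ = 12.61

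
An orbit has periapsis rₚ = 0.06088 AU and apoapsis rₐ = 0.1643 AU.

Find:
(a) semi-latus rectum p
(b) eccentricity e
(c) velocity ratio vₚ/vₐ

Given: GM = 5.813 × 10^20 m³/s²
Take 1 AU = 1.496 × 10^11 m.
rₚ = 0.06088 AU = 9.10765 × 10^9 m
rₐ = 0.1643 AU = 2.45793 × 10^10 m
GM = 5.813 × 10^20 m³/s²
a = (rₚ + rₐ)/2 = 1.68435 × 10^10 m
e = (rₐ − rₚ)/(rₐ + rₚ) = (1.54716 × 10^10) / (3.36869 × 10^10) = 0.459277
(a) 1 − e² = 0.789065;  p = a(1 − e²) = 1.68435 × 10^10 × 0.789065 = 1.32906 × 10^10 m ≈ 0.08884 AU
(b) e = 0.459277 ≈ 0.4593
(c) vₚ/vₐ = rₐ/rₚ (angular momentum) = (2.45793 × 10^10) / (9.10765 × 10^9) = 2.69875 ≈ 2.699

Final answer:
(a) semi-latus rectum p = 0.08884 AU
(b) eccentricity e = 0.4593
(c) velocity ratio vₚ/vₐ = 2.699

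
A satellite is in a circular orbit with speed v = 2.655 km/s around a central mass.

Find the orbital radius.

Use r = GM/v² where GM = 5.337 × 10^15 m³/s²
v = 2.655 km/s = 2655 m/s
GM = 5.337 × 10^15 m³/s²
v² = 7.04902 × 10^6 m²/s²
r = GM/v² = (5.337 × 10^15) / (7.04902 × 10^6) = 7.57126 × 10^8 m ≈ 7.571 × 10^8 m

Final answer: 7.571 × 10^8 m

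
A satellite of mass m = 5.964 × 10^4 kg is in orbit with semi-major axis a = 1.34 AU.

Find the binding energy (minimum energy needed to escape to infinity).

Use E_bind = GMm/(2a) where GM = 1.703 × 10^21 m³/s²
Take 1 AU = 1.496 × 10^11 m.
a = 1.34 AU = 2.00464 × 10^11 m
GM = 1.703 × 10^21 m³/s²
m = 5.964 × 10^4 kg
GMm = 1.703 × 10^21 × 59640 = 1.01567 × 10^26 m³·kg/s²
2a = 4.00928 × 10^11 m
E_bind = GMm/(2a) = 2.5333 × 10^14 J ≈ 253.3 TJ

Final answer: 253.3 TJ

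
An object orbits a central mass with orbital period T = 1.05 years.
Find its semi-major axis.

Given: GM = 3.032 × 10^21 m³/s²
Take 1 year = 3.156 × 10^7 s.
T = 1.05 years = 3.3138 × 10^7 s
GM = 3.032 × 10^21 m³/s²
Kepler's third law: a³ = GM T² / (4π²)
T² = 1.09813 × 10^15 s²
a³ = (3.032 × 10^21) × (1.09813 × 10^15) / (4π²) = 8.43378 × 10^34 m³
a = (a³)^(1/3) = 4.38538 × 10^11 m ≈ 438.5 Gm

Final answer: 438.5 Gm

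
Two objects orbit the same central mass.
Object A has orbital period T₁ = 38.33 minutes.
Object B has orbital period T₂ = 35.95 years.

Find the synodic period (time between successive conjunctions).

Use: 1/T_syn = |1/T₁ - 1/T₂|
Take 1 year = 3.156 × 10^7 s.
T₁ = 38.33 minutes = 2299.8 s
T₂ = 35.95 years = 1.13458 × 10^9 s
1/T₁ = 0.00043482 s⁻¹
1/T₂ = 8.81382 × 10^-10 s⁻¹
|1/T₁ − 1/T₂| = 0.00043482 s⁻¹
T_syn = 1 / |1/T₁ − 1/T₂| = 2299.8 s ≈ 38.33 minutes

Final answer: T_syn = 38.33 minutes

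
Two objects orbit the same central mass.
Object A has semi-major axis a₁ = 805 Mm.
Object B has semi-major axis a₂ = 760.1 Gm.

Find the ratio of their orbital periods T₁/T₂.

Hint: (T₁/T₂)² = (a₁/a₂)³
a₁ = 805 Mm = 8.05 × 10^8 m
a₂ = 760.1 Gm = 7.601 × 10^11 m
a₁/a₂ = 0.00105907
T₁/T₂ = (a₁/a₂)^(3/2) = (0.00105907)^1.5 = 3.44657 × 10^-5

Final answer: T₁/T₂ = 3.447 × 10^-5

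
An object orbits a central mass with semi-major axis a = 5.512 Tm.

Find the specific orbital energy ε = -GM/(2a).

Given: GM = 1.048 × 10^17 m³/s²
a = 5.512 Tm = 5.512 × 10^12 m
GM = 1.048 × 10^17 m³/s²
2a = 1.1024 × 10^13 m
ε = −GM/(2a) = -9506.53 J/kg ≈ -9.507 kJ/kg

Final answer: -9.507 kJ/kg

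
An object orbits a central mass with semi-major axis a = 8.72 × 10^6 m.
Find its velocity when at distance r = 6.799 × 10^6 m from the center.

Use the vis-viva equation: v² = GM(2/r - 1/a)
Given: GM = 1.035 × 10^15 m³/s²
a = 8.72 × 10^6 m
r = 6.799 × 10^6 m
GM = 1.035 × 10^15 m³/s²
2/r − 1/a = 2.94161 × 10^-7 − 1.14679 × 10^-7 = 1.79482 × 10^-7 m⁻¹
v² = GM (2/r − 1/a) = 1.85764 × 10^8 m²/s²
v = 13629.5 m/s ≈ 13.63 km/s

Final answer: 13.63 km/s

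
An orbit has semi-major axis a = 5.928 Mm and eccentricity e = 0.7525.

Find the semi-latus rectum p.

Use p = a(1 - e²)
a = 5.928 Mm = 5.928 × 10^6 m
e = 0.7525,  e² = 0.566256,  1 − e² = 0.433744
p = a(1 − e²) = 5.928 × 10^6 m × 0.433744 = 2.57123 × 10^6 m ≈ 2.571 Mm

Final answer: p = 2.571 Mm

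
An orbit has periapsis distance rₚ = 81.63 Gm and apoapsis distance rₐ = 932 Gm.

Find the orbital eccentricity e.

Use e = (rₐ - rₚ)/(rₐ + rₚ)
rₚ = 81.63 Gm = 8.163 × 10^10 m
rₐ = 932 Gm = 9.32 × 10^11 m
rₐ − rₚ = 8.5037 × 10^11 m
rₐ + rₚ = 1.01363 × 10^12 m
e = (rₐ − rₚ)/(rₐ + rₚ) = 0.838935

Final answer: e = 0.8389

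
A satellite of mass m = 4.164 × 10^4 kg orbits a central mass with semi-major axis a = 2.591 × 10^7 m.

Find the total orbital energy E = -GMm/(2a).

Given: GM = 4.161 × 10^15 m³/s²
a = 2.591 × 10^7 m
GM = 4.161 × 10^15 m³/s²
2a = 5.182 × 10^7 m
GMm = 4.161 × 10^15 × 41640 = 1.73264 × 10^20 m³·kg/s²
E = −GMm/(2a) = -3.34357 × 10^12 J ≈ -3.344 TJ

Final answer: -3.344 TJ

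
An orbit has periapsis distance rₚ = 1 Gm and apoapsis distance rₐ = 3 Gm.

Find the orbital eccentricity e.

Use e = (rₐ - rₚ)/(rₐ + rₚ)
rₚ = 1 Gm = 1 × 10^9 m
rₐ = 3 Gm = 3 × 10^9 m
rₐ − rₚ = 2 × 10^9 m
rₐ + rₚ = 4 × 10^9 m
e = (rₐ − rₚ)/(rₐ + rₚ) = 0.5

Final answer: e = 0.5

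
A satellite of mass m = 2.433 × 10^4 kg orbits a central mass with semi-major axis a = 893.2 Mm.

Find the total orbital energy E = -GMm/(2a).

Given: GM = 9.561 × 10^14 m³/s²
a = 893.2 Mm = 8.932 × 10^8 m
GM = 9.561 × 10^14 m³/s²
2a = 1.7864 × 10^9 m
GMm = 9.561 × 10^14 × 24330 = 2.32619 × 10^19 m³·kg/s²
E = −GMm/(2a) = -1.30217 × 10^10 J ≈ -13.02 GJ

Final answer: -13.02 GJ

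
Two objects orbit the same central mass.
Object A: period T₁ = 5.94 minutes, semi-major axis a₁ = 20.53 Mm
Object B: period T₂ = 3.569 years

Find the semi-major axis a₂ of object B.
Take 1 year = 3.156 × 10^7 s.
T₁ = 5.94 minutes = 356.4 s
T₂ = 3.569 years = 1.12638 × 10^8 s
a₁ = 20.53 Mm = 2.053 × 10^7 m
Kepler's third law: (T₂/T₁)² = (a₂/a₁)³  ⇒  a₂ = a₁ (T₂/T₁)^(2/3)
T₂/T₁ = 316043
(T₂/T₁)^(2/3) = 4639.78
a₂ = 2.053 × 10^7 m × 4639.78 = 9.52546 × 10^10 m ≈ 95.25 Gm

Final answer: a₂ = 95.25 Gm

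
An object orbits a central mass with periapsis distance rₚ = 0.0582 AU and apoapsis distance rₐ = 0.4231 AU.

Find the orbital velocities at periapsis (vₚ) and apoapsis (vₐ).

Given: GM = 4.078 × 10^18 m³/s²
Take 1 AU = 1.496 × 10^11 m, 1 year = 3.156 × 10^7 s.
rₚ = 0.0582 AU = 8.70672 × 10^9 m
rₐ = 0.4231 AU = 6.32958 × 10^10 m
GM = 4.078 × 10^18 m³/s²
a = (rₚ + rₐ)/2 = 3.60012 × 10^10 m
Vis-viva: v² = GM (2/r − 1/a)
vₚ² = 4.078 × 10^18 × (2.29708 × 10^-10 − 2.77768 × 10^-11) = 8.23474 × 10^8 m²/s²
vₚ = 28696.2 m/s ≈ 6.054 AU/year
vₐ² = 4.078 × 10^18 × (3.15977 × 10^-11 − 2.77768 × 10^-11) = 1.55815 × 10^7 m²/s²
vₐ = 3947.34 m/s ≈ 0.8327 AU/year

Final answer: vₚ = 6.054 AU/year, vₐ = 0.8327 AU/year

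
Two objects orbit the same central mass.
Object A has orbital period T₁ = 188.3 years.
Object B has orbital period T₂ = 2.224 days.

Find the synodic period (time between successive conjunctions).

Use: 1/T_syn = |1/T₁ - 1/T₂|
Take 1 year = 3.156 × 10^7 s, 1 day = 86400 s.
T₁ = 188.3 years = 5.94275 × 10^9 s
T₂ = 2.224 days = 192154 s
1/T₁ = 1.68272 × 10^-10 s⁻¹
1/T₂ = 5.20417 × 10^-6 s⁻¹
|1/T₁ − 1/T₂| = 5.204 × 10^-6 s⁻¹
T_syn = 1 / |1/T₁ − 1/T₂| = 192160 s ≈ 2.224 days

Final answer: T_syn = 2.224 days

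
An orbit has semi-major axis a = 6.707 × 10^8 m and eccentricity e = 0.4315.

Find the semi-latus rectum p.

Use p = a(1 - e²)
a = 6.707 × 10^8 m
e = 0.4315,  e² = 0.186192,  1 − e² = 0.813808
p = a(1 − e²) = 6.707 × 10^8 m × 0.813808 = 5.45821 × 10^8 m ≈ 5.458 × 10^8 m

Final answer: p = 5.458 × 10^8 m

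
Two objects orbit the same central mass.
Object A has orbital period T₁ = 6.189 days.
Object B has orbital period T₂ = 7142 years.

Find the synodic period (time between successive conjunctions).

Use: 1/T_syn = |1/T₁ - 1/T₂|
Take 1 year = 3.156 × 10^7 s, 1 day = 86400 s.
T₁ = 6.189 days = 534730 s
T₂ = 7142 years = 2.25402 × 10^11 s
1/T₁ = 1.8701 × 10^-6 s⁻¹
1/T₂ = 4.43653 × 10^-12 s⁻¹
|1/T₁ − 1/T₂| = 1.8701 × 10^-6 s⁻¹
T_syn = 1 / |1/T₁ − 1/T₂| = 534731 s ≈ 6.189 days

Final answer: T_syn = 6.189 days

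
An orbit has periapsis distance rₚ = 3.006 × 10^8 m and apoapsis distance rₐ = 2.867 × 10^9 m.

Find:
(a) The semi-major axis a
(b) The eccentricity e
rₚ = 3.006 × 10^8 m
rₐ = 2.867 × 10^9 m
(a) a = (rₚ + rₐ)/2 = 1.5838 × 10^9 m ≈ 1.584 × 10^9 m
(b) e = (rₐ − rₚ)/(rₐ + rₚ) = (2.5664 × 10^9) / (3.1676 × 10^9) = 0.810203

Final answer:
(a) a = 1.584 × 10^9 m
(b) e = 0.8102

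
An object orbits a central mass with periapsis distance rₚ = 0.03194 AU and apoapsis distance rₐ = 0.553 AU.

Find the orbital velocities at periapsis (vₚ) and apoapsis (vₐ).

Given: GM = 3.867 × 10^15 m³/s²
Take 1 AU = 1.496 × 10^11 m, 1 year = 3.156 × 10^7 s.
rₚ = 0.03194 AU = 4.77822 × 10^9 m
rₐ = 0.553 AU = 8.27288 × 10^10 m
GM = 3.867 × 10^15 m³/s²
a = (rₚ + rₐ)/2 = 4.37535 × 10^10 m
Vis-viva: v² = GM (2/r − 1/a)
vₚ² = 3.867 × 10^15 × (4.18566 × 10^-10 − 2.28553 × 10^-11) = 1.53021 × 10^6 m²/s²
vₚ = 1237.02 m/s ≈ 0.261 AU/year
vₐ² = 3.867 × 10^15 × (2.41754 × 10^-11 − 2.28553 × 10^-11) = 5104.71 m²/s²
vₐ = 71.4472 m/s ≈ 71.45 m/s

Final answer: vₚ = 0.261 AU/year, vₐ = 71.45 m/s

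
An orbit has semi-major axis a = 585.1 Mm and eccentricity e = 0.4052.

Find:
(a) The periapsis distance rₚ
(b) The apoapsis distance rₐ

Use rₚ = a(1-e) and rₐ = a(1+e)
a = 585.1 Mm = 5.851 × 10^8 m
e = 0.4052:  1 − e = 0.5948,  1 + e = 1.4052
(a) rₚ = a(1 − e) = 5.851 × 10^8 m × 0.5948 = 3.48017 × 10^8 m ≈ 348 Mm
(b) rₐ = a(1 + e) = 5.851 × 10^8 m × 1.4052 = 8.22183 × 10^8 m ≈ 822.2 Mm

Final answer:
(a) rₚ = 348 Mm
(b) rₐ = 822.2 Mm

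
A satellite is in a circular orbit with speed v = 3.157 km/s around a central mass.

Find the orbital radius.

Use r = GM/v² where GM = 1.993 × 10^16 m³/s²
v = 3.157 km/s = 3157 m/s
GM = 1.993 × 10^16 m³/s²
v² = 9.96665 × 10^6 m²/s²
r = GM/v² = (1.993 × 10^16) / (9.96665 × 10^6) = 1.99967 × 10^9 m ≈ 2 Gm

Final answer: 2 Gm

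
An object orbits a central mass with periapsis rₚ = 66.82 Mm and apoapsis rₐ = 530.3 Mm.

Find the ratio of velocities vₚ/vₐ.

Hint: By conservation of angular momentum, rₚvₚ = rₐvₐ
rₚ = 66.82 Mm = 6.682 × 10^7 m
rₐ = 530.3 Mm = 5.303 × 10^8 m
rₚvₚ = rₐvₐ  ⇒  vₚ/vₐ = rₐ/rₚ
vₚ/vₐ = (5.303 × 10^8) / (6.682 × 10^7) = 7.93625

Final answer: vₚ/vₐ = 7.936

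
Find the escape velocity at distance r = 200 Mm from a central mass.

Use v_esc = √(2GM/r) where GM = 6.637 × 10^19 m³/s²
r = 200 Mm = 2 × 10^8 m
GM = 6.637 × 10^19 m³/s²
2GM/r = 2 × (6.637 × 10^19) / (2 × 10^8) = 6.637 × 10^11 m²/s²
v_esc = √(2GM/r) = 814678 m/s ≈ 814.7 km/s

Final answer: 814.7 km/s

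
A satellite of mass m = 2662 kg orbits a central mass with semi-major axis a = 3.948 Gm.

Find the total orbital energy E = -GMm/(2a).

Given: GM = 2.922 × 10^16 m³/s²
a = 3.948 Gm = 3.948 × 10^9 m
GM = 2.922 × 10^16 m³/s²
2a = 7.896 × 10^9 m
GMm = 2.922 × 10^16 × 2662 = 7.77836 × 10^19 m³·kg/s²
E = −GMm/(2a) = -9.85102 × 10^9 J ≈ -9.851 GJ

Final answer: -9.851 GJ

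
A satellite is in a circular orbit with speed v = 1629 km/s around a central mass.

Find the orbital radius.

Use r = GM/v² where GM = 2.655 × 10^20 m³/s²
v = 1629 km/s = 1.629 × 10^6 m/s
GM = 2.655 × 10^20 m³/s²
v² = 2.65364 × 10^12 m²/s²
r = GM/v² = (2.655 × 10^20) / (2.65364 × 10^12) = 1.00051 × 10^8 m ≈ 100.1 Mm

Final answer: 100.1 Mm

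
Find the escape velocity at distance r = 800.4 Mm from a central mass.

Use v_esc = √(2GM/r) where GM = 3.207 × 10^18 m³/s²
r = 800.4 Mm = 8.004 × 10^8 m
GM = 3.207 × 10^18 m³/s²
2GM/r = 2 × (3.207 × 10^18) / (8.004 × 10^8) = 8.01349 × 10^9 m²/s²
v_esc = √(2GM/r) = 89518.1 m/s ≈ 89.52 km/s

Final answer: 89.52 km/s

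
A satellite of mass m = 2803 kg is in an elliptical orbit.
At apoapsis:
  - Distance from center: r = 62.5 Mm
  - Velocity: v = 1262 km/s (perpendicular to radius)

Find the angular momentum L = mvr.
r = 62.5 Mm = 6.25 × 10^7 m
v = 1262 km/s = 1.262 × 10^6 m/s
vr = 1.262 × 10^6 × 6.25 × 10^7 = 7.8875 × 10^13 m²/s
L = m × vr = 2803 × 7.8875 × 10^13 = 2.21087 × 10^17 kg·m²/s ≈ 2.211 × 10^17 kg·m²/s

Final answer: L = 2.211 × 10^17 kg·m²/s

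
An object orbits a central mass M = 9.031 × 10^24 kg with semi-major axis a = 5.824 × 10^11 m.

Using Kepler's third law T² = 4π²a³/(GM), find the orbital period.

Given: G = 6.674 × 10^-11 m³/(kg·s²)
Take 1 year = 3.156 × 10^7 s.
M = 9.031 × 10^24 kg
GM = G × M = 6.674 × 10^-11 × 9.031 × 10^24 = 6.02729 × 10^14 m³/s²
a = 5.824 × 10^11 m
a³ = 1.97544 × 10^35 m³
T = 2π √(a³/GM) = 2π √((1.97544 × 10^35) / (6.02729 × 10^14)) = 2π × 1.81039 × 10^10 s
T = 1.1375 × 10^11 s ≈ 3604 years

Final answer: 3604 years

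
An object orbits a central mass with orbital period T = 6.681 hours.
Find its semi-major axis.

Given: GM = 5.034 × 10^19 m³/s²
T = 6.681 hours = 24051.6 s
GM = 5.034 × 10^19 m³/s²
Kepler's third law: a³ = GM T² / (4π²)
T² = 5.78479 × 10^8 s²
a³ = (5.034 × 10^19) × (5.78479 × 10^8) / (4π²) = 7.37635 × 10^26 m³
a = (a³)^(1/3) = 9.03539 × 10^8 m ≈ 9.035 × 10^8 m

Final answer: 9.035 × 10^8 m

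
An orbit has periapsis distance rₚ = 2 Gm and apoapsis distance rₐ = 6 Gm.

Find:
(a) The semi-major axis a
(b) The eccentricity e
rₚ = 2 Gm = 2 × 10^9 m
rₐ = 6 Gm = 6 × 10^9 m
(a) a = (rₚ + rₐ)/2 = 4 × 10^9 m ≈ 4 Gm
(b) e = (rₐ − rₚ)/(rₐ + rₚ) = (4 × 10^9) / (8 × 10^9) = 0.5

Final answer:
(a) a = 4 Gm
(b) e = 0.5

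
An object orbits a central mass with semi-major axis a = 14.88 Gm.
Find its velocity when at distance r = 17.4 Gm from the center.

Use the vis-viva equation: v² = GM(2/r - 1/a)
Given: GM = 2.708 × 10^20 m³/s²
a = 14.88 Gm = 1.488 × 10^10 m
r = 17.4 Gm = 1.74 × 10^10 m
GM = 2.708 × 10^20 m³/s²
2/r − 1/a = 1.14943 × 10^-10 − 6.72043 × 10^-11 = 4.77382 × 10^-11 m⁻¹
v² = GM (2/r − 1/a) = 1.29275 × 10^10 m²/s²
v = 113699 m/s ≈ 113.7 km/s

Final answer: 113.7 km/s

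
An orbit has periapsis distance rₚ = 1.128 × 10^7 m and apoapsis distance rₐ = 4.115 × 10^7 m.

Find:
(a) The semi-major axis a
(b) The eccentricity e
rₚ = 1.128 × 10^7 m
rₐ = 4.115 × 10^7 m
(a) a = (rₚ + rₐ)/2 = 2.6215 × 10^7 m ≈ 2.622 × 10^7 m
(b) e = (rₐ − rₚ)/(rₐ + rₚ) = (2.987 × 10^7) / (5.243 × 10^7) = 0.569712

Final answer:
(a) a = 2.622 × 10^7 m
(b) e = 0.5697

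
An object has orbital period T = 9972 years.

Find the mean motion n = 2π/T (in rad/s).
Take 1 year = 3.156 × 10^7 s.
T = 9972 years = 3.14716 × 10^11 s
n = 2π / (3.14716 × 10^11 s) = 1.99646 × 10^-11 rad/s ≈ 1.996 × 10^-11 rad/s

Final answer: n = 1.996 × 10^-11 rad/s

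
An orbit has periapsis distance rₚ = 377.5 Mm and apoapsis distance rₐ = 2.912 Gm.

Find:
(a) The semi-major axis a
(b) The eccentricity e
rₚ = 377.5 Mm = 3.775 × 10^8 m
rₐ = 2.912 Gm = 2.912 × 10^9 m
(a) a = (rₚ + rₐ)/2 = 1.64475 × 10^9 m ≈ 1.645 Gm
(b) e = (rₐ − rₚ)/(rₐ + rₚ) = (2.5345 × 10^9) / (3.2895 × 10^9) = 0.770482

Final answer:
(a) a = 1.645 Gm
(b) e = 0.7705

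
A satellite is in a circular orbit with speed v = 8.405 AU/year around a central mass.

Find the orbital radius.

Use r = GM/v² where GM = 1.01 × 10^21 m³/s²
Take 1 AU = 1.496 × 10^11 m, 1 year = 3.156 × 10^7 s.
v = 8.405 AU/year = 39841.2 m/s
GM = 1.01 × 10^21 m³/s²
v² = 1.58732 × 10^9 m²/s²
r = GM/v² = (1.01 × 10^21) / (1.58732 × 10^9) = 6.36292 × 10^11 m ≈ 4.253 AU

Final answer: 4.253 AU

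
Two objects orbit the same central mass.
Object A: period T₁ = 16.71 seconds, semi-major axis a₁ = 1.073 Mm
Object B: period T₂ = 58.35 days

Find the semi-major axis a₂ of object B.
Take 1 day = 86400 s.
T₁ = 16.71 seconds
T₂ = 58.35 days = 5.04144 × 10^6 s
a₁ = 1.073 Mm = 1.073 × 10^6 m
Kepler's third law: (T₂/T₁)² = (a₂/a₁)³  ⇒  a₂ = a₁ (T₂/T₁)^(2/3)
T₂/T₁ = 301702
(T₂/T₁)^(2/3) = 4498.34
a₂ = 1.073 × 10^6 m × 4498.34 = 4.82672 × 10^9 m ≈ 4.827 Gm

Final answer: a₂ = 4.827 Gm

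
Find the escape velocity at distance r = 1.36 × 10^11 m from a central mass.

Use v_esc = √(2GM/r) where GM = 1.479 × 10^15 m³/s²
r = 1.36 × 10^11 m
GM = 1.479 × 10^15 m³/s²
2GM/r = 2 × (1.479 × 10^15) / (1.36 × 10^11) = 21750 m²/s²
v_esc = √(2GM/r) = 147.479 m/s ≈ 147.5 m/s

Final answer: 147.5 m/s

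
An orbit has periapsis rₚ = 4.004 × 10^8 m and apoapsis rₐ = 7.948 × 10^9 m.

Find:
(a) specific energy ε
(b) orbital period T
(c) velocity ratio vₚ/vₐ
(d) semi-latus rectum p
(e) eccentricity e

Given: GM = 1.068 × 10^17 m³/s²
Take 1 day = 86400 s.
rₚ = 4.004 × 10^8 m
rₐ = 7.948 × 10^9 m
GM = 1.068 × 10^17 m³/s²
a = (rₚ + rₐ)/2 = 4.1742 × 10^9 m
e = (rₐ − rₚ)/(rₐ + rₚ) = (7.5476 × 10^9) / (8.3484 × 10^9) = 0.904077
(a) 2a = 8.3484 × 10^9 m;  ε = −GM/(2a) = -1.27929 × 10^7 J/kg ≈ -12.79 MJ/kg
(b) a³ = 7.2731 × 10^28 m³;  T = 2π √(a³/GM) = 2π × 825229 s = 5.18506 × 10^6 s ≈ 60.01 days
(c) vₚ/vₐ = rₐ/rₚ (angular momentum) = (7.948 × 10^9) / (4.004 × 10^8) = 19.8501 ≈ 19.85
(d) 1 − e² = 0.182644;  p = a(1 − e²) = 4.1742 × 10^9 × 0.182644 = 7.62393 × 10^8 m ≈ 7.624 × 10^8 m
(e) e = 0.904077 ≈ 0.9041

Final answer:
(a) specific energy ε = -12.79 MJ/kg
(b) orbital period T = 60.01 days
(c) velocity ratio vₚ/vₐ = 19.85
(d) semi-latus rectum p = 7.624 × 10^8 m
(e) eccentricity e = 0.9041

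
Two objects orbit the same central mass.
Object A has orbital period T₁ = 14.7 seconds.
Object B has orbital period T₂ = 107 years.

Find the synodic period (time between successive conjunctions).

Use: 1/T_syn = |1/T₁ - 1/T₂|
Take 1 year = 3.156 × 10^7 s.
T₁ = 14.7 seconds
T₂ = 107 years = 3.37692 × 10^9 s
1/T₁ = 0.0680272 s⁻¹
1/T₂ = 2.96128 × 10^-10 s⁻¹
|1/T₁ − 1/T₂| = 0.0680272 s⁻¹
T_syn = 1 / |1/T₁ − 1/T₂| = 14.7 s ≈ 14.7 seconds

Final answer: T_syn = 14.7 seconds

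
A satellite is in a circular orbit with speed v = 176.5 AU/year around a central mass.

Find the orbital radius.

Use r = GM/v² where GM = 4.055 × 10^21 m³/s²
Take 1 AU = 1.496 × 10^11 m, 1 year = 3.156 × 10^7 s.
v = 176.5 AU/year = 836641 m/s
GM = 4.055 × 10^21 m³/s²
v² = 6.99969 × 10^11 m²/s²
r = GM/v² = (4.055 × 10^21) / (6.99969 × 10^11) = 5.79312 × 10^9 m ≈ 0.03872 AU

Final answer: 0.03872 AU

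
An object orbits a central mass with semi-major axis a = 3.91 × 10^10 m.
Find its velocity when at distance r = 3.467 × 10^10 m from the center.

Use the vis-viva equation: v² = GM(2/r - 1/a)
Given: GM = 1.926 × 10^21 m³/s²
a = 3.91 × 10^10 m
r = 3.467 × 10^10 m
GM = 1.926 × 10^21 m³/s²
2/r − 1/a = 5.76868 × 10^-11 − 2.55754 × 10^-11 = 3.21113 × 10^-11 m⁻¹
v² = GM (2/r − 1/a) = 6.18464 × 10^10 m²/s²
v = 248689 m/s ≈ 248.7 km/s

Final answer: 248.7 km/s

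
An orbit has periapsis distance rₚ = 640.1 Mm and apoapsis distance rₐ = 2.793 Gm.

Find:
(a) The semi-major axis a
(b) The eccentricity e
rₚ = 640.1 Mm = 6.401 × 10^8 m
rₐ = 2.793 Gm = 2.793 × 10^9 m
(a) a = (rₚ + rₐ)/2 = 1.71655 × 10^9 m ≈ 1.717 Gm
(b) e = (rₐ − rₚ)/(rₐ + rₚ) = (2.1529 × 10^9) / (3.4331 × 10^9) = 0.627101

Final answer:
(a) a = 1.717 Gm
(b) e = 0.6271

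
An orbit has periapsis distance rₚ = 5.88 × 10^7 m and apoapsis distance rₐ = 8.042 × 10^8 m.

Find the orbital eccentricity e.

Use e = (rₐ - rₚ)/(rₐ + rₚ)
rₚ = 5.88 × 10^7 m
rₐ = 8.042 × 10^8 m
rₐ − rₚ = 7.454 × 10^8 m
rₐ + rₚ = 8.63 × 10^8 m
e = (rₐ − rₚ)/(rₐ + rₚ) = 0.863731

Final answer: e = 0.8637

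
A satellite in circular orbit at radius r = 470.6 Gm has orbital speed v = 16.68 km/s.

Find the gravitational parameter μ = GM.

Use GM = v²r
r = 470.6 Gm = 4.706 × 10^11 m
v = 16.68 km/s = 16680 m/s
v² = 2.78222 × 10^8 m²/s²
GM = v²r = 2.78222 × 10^8 × 4.706 × 10^11 = 1.30931 × 10^20 m³/s²
GM ≈ 1.309 × 10^20 m³/s²

Final answer: GM = 1.309 × 10^20 m³/s²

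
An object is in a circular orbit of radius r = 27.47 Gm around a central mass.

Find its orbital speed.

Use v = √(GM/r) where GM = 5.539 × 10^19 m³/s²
r = 27.47 Gm = 2.747 × 10^10 m
GM = 5.539 × 10^19 m³/s²
GM/r = (5.539 × 10^19) / (2.747 × 10^10) = 2.01638 × 10^9 m²/s²
v = √(GM/r) = 44904.1 m/s ≈ 44.9 km/s

Final answer: 44.9 km/s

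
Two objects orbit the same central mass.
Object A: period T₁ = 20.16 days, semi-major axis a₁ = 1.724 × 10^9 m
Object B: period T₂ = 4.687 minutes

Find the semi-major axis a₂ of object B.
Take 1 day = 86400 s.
T₁ = 20.16 days = 1.74182 × 10^6 s
T₂ = 4.687 minutes = 281.22 s
a₁ = 1.724 × 10^9 m
Kepler's third law: (T₂/T₁)² = (a₂/a₁)³  ⇒  a₂ = a₁ (T₂/T₁)^(2/3)
T₂/T₁ = 0.000161451
(T₂/T₁)^(2/3) = 0.00296502
a₂ = 1.724 × 10^9 m × 0.00296502 = 5.1117 × 10^6 m ≈ 5.112 × 10^6 m

Final answer: a₂ = 5.112 × 10^6 m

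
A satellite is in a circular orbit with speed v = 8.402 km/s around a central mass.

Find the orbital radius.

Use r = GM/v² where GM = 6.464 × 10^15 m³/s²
v = 8.402 km/s = 8402 m/s
GM = 6.464 × 10^15 m³/s²
v² = 7.05936 × 10^7 m²/s²
r = GM/v² = (6.464 × 10^15) / (7.05936 × 10^7) = 9.15664 × 10^7 m ≈ 91.57 Mm

Final answer: 91.57 Mm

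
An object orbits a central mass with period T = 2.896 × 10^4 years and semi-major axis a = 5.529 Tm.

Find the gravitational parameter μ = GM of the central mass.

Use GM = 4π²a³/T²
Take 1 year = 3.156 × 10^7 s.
T = 2.896 × 10^4 years = 9.13978 × 10^11 s
a = 5.529 Tm = 5.529 × 10^12 m
a³ = 1.69021 × 10^38 m³
T² = 8.35355 × 10^23 s²
GM = 4π² × (1.69021 × 10^38) / (8.35355 × 10^23) = 7.98782 × 10^15 m³/s²
GM ≈ 7.988 × 10^15 m³/s²

Final answer: GM = 7.988 × 10^15 m³/s²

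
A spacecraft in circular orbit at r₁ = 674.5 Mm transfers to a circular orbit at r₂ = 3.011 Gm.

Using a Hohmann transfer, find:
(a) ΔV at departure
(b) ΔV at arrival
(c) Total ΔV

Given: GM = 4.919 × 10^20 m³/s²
r₁ = 674.5 Mm = 6.745 × 10^8 m
r₂ = 3.011 Gm = 3.011 × 10^9 m
GM = 4.919 × 10^20 m³/s²
Transfer ellipse: a_t = (r₁ + r₂)/2 = 1.84275 × 10^9 m
Circular speed at r₁: v₁ = √(GM/r₁) = 853979 m/s
Transfer speed at r₁ (periapsis): v₁ₜ = √(GM(2/r₁ − 1/a_t)) = 1.09162 × 10^6 m/s
(a) ΔV₁ = v₁ₜ − v₁ = 237636 m/s ≈ 237.6 km/s
Circular speed at r₂: v₂ = √(GM/r₂) = 404188 m/s
Transfer speed at r₂ (apoapsis): v₂ₜ = √(GM(2/r₂ − 1/a_t)) = 244535 m/s
(b) ΔV₂ = v₂ − v₂ₜ = 159653 m/s ≈ 159.7 km/s
(c) ΔV_total = ΔV₁ + ΔV₂ = 397289 m/s ≈ 397.3 km/s

Final answer:
(a) ΔV₁ = 237.6 km/s
(b) ΔV₂ = 159.7 km/s
(c) ΔV_total = 397.3 km/s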